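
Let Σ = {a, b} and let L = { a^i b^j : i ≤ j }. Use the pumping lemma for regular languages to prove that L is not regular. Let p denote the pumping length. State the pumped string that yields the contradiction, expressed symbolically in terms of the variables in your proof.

Assume L is regular. Let p be the pumping length given by the pumping lemma.
Choose w = a^p b^p ∈ L, with |w| = 2p ≥ p.
By the pumping lemma, w = xyz with |xy| ≤ p and |y| > 0.
Because |xy| ≤ p and w begins with p copies of a, we have y = a^k with 1 ≤ k ≤ p.
Consider xy^2z = a^{p+k} b^p. Since k ≥ 1, the a-count p+k exceeds the b-count p, so i ≤ j fails; thus xy^2z ∉ L.
Contradiction. Therefore L is not regular.

a^{p+k} b^p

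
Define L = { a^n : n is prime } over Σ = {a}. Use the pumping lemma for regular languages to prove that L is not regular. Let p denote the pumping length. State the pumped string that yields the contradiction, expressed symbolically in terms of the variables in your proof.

a^{q(1+k)}

Assume L is regular; let p be its pumping constant.
Let q be a prime with q ≥ p+2 (infinitely many primes exist), and take w = a^q ∈ L with |w| = q ≥ p.
Write w = xyz as guaranteed by the lemma, with |xy| ≤ p and |y| ≥ 1.
Then y = a^k for some k with 1 ≤ k ≤ p.
Since 1 ≤ k ≤ p, |xz| = q-k. Pump with i = q+1: |xy^{q+1}z| = (q-k)+(q+1)k = q+qk = q(1+k), which is composite (both factors ≥ 2). So xy^{q+1}z = a^{q(1+k)} ∉ L.
This contradicts the pumping lemma, so L is not regular.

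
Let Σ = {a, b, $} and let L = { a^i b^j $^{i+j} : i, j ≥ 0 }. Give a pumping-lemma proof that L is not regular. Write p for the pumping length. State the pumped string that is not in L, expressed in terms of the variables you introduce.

Assume L is regular; let p be its pumping constant.
Take w = a^p b^p $^{2p} ∈ L (with i=j=p, i+j=2p), |w| = 4p ≥ p.
The pumping lemma gives a decomposition w = xyz where |xy| ≤ p and |y| > 0.
The first p characters of w are a's, so xy (and hence y) consists only of a's. Write y = a^k, 1 ≤ k ≤ p.
Consider xy^2z = a^{p+k} b^p $^{2p}. Now the a- and b-counts sum to 2p+k, but the $-count is 2p ≠ 2p+k. So xy^2z ∉ L.
This is a contradiction; hence L is not regular.

a^{p+k} b^p $^{2p}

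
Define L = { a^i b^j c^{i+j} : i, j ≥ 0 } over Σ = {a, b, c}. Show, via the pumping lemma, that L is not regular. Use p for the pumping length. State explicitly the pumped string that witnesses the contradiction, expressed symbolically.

a^{p+k} b^p c^{2p}

Assume L is regular. Let p be the pumping length given by the pumping lemma.
Take w = a^p b^p c^{2p} ∈ L (with i=j=p, i+j=2p), |w| = 4p ≥ p.
The pumping lemma gives a decomposition w = xyz where |xy| ≤ p and |y| ≥ 1.
Because |xy| ≤ p and w begins with p copies of a, we have y = a^k with 1 ≤ k ≤ p.
Consider xy^2z = a^{p+k} b^p c^{2p}. Now the a- and b-counts sum to 2p+k, but the c-count is 2p ≠ 2p+k. So xy^2z ∉ L.
This is a contradiction; hence L is not regular.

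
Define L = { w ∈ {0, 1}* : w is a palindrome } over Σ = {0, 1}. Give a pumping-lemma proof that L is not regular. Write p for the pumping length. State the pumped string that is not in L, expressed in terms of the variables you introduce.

0^{p+k} 1 0^p

Assume L is regular. Let p be the pumping length given by the pumping lemma.
Take w = 0^p 1 0^p, a palindrome of length 2p+1 ≥ p.
Write w = xyz as guaranteed by the lemma, with |xy| ≤ p and y is nonempty.
Since the first p symbols of w are all 0's and |xy| ≤ p, y lies entirely in the leading 0-block: y = 0^k for some k with 1 ≤ k ≤ p.
Pump with i = 2: xy^2z = 0^{p+k} 1 0^p. Its reverse is 0^p 1 0^{p+k}, which differs from xy^2z since k ≥ 1. So xy^2z is not a palindrome and xy^2z ∉ L.
Contradiction. Therefore L is not regular.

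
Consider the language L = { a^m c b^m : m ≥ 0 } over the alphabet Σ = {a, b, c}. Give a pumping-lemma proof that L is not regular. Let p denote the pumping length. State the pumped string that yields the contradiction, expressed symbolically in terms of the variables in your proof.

Toward a contradiction, assume L is regular with pumping length p.
Take w = a^p c b^p ∈ L with |w| = 2p+1 ≥ p.
By the pumping lemma, w = xyz with |xy| ≤ p and |y| > 0.
The first p characters of w are a's, so xy (and hence y) consists only of a's. Write y = a^k, 1 ≤ k ≤ p.
Pump with i = 2: xy^2z = a^{p+k} c b^p, which would require p+k = p. But k ≥ 1, so xy^2z ∉ L.
Contradiction. Therefore L is not regular.

a^{p+k} c b^p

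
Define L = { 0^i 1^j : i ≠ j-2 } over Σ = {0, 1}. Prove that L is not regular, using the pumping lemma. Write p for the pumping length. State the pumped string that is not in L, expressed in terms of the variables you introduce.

0^{p+p!} 1^{p+p!+2}

Suppose for contradiction that L is regular, and let p be the pumping length.
Choose w = 0^p 1^{p+p!+2}. Since p ≠ (p+p!+2)-2 = p+p!, w ∈ L; and |w| ≥ p.
By the pumping lemma, w = xyz with |xy| ≤ p and |y| ≥ 1.
The first p characters of w are 0's, so xy (and hence y) consists only of 0's. Write y = 0^k, 1 ≤ k ≤ p.
Since 1 ≤ k ≤ p, k divides p!; set t = 1 + p!/k. Then xy^t z has p + (p!/k)·k = p + p! copies of 0. Now the 0-count is p+p! and (1-count)-2 = (p+p!+2)-2 = p+p!, so i ≠ j-2 fails. So xy^t z = 0^{p+p!} 1^{p+p!+2} ∉ L.
This contradicts the pumping lemma, so L is not regular.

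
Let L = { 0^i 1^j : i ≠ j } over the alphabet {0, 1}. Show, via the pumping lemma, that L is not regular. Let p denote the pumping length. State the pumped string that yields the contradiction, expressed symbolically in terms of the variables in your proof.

Assume L is regular; let p be its pumping constant.
Choose w = 0^p 1^{p+p!}. Since p ≠ p+p!, w ∈ L; and |w| ≥ p.
By the pumping lemma, w = xyz with |xy| ≤ p and |y| > 0.
Because |xy| ≤ p and w begins with p copies of 0, we have y = 0^k with 1 ≤ k ≤ p.
Since 1 ≤ k ≤ p, k divides p!; set t = 1 + p!/k. Then xy^t z has p + (p!/k)·k = p + p! copies of 0. Now the 0-count equals the 1-count, so i ≠ j fails. So xy^t z = 0^{p+p!} 1^{p+p!} ∉ L.
This is a contradiction; hence L is not regular.

0^{p+p!} 1^{p+p!}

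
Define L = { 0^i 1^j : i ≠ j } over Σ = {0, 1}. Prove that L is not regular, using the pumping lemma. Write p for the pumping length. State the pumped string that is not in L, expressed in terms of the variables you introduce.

0^{p+p!} 1^{p+p!}

Toward a contradiction, assume L is regular with pumping length p.
Choose w = 0^p 1^{p+p!}. Since p ≠ p+p!, w ∈ L; and |w| ≥ p.
Write w = xyz as guaranteed by the lemma, with |xy| ≤ p and |y| > 0.
The first p characters of w are 0's, so xy (and hence y) consists only of 0's. Write y = 0^k, 1 ≤ k ≤ p.
Since 1 ≤ k ≤ p, k divides p!; set t = 1 + p!/k. Then xy^t z has p + (p!/k)·k = p + p! copies of 0. Now the 0-count equals the 1-count, so i ≠ j fails. So xy^t z = 0^{p+p!} 1^{p+p!} ∉ L.
This is a contradiction; hence L is not regular.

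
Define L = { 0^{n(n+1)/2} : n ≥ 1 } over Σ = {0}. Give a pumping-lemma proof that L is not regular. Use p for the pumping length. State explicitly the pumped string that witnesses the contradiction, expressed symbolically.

Toward a contradiction, assume L is regular with pumping length p.
Take w = 0^{p(p+1)/2} ∈ L with |w| = p(p+1)/2 ≥ p.
By the pumping lemma, w = xyz with |xy| ≤ p and |y| > 0.
Then y = 0^k for some k with 1 ≤ k ≤ p.
Pump with i = 2: xy^2z = 0^{p(p+1)/2+k}. Since 1 ≤ k ≤ p, p(p+1)/2 < p(p+1)/2+k ≤ p(p+1)/2+p < (p+1)(p+2)/2, so p(p+1)/2+k is strictly between consecutive triangular numbers. So xy^2z ∉ L.
This contradicts the pumping lemma, so L is not regular.

0^{p(p+1)/2+k}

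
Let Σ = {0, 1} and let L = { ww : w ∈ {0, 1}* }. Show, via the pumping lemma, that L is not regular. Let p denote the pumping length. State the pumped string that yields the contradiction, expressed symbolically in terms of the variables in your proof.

0^{p+k} 1^p 0^p 1^p

Assume L is regular. Let p be the pumping length given by the pumping lemma.
Take w = 0^p 1^p 0^p 1^p = uu where u = 0^p1^p; then w ∈ L and |w| = 4p ≥ p.
By the pumping lemma, w = xyz with |xy| ≤ p and |y| > 0.
Because |xy| ≤ p and w begins with p copies of 0, we have y = 0^k with 1 ≤ k ≤ p.
Pump with i = 2: xy^2z = 0^{p+k} 1^p 0^p 1^p, of length 4p+k. Suppose this equals vv. The string starts with 0 and ends with 1, so v does too; thus the boundary between the two copies of v is a 1→0 transition. There is exactly one such transition, at position 2p+k, so |v| = 2p+k and |vv| = 4p+2k ≠ 4p+k since k ≥ 1. So xy^2z ∉ L.
This is a contradiction; hence L is not regular.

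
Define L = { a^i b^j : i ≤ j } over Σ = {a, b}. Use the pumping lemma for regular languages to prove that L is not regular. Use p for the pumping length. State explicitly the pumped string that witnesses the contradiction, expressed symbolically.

a^{p+k} b^p

Suppose for contradiction that L is regular, and let p be the pumping length.
Choose w = a^p b^p ∈ L, with |w| = 2p ≥ p.
The pumping lemma gives a decomposition w = xyz where |xy| ≤ p and |y| > 0.
Since the first p symbols of w are all a's and |xy| ≤ p, y lies entirely in the leading a-block: y = a^k for some k with 1 ≤ k ≤ p.
Consider xy^2z = a^{p+k} b^p. Since k ≥ 1, the a-count p+k exceeds the b-count p, so i ≤ j fails; thus xy^2z ∉ L.
Contradiction. Therefore L is not regular.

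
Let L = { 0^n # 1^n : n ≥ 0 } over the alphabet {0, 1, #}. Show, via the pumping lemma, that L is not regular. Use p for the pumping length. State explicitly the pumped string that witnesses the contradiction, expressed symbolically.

Assume L is regular; let p be its pumping constant.
Take w = 0^p # 1^p ∈ L with |w| = 2p+1 ≥ p.
By the pumping lemma, w = xyz with |xy| ≤ p and |y| > 0.
Because |xy| ≤ p and w begins with p copies of 0, we have y = 0^k with 1 ≤ k ≤ p.
Pump with i = 2: xy^2z = 0^{p+k} # 1^p, which would require p+k = p. But k ≥ 1, so xy^2z ∉ L.
Contradiction. Therefore L is not regular.

0^{p+k} # 1^p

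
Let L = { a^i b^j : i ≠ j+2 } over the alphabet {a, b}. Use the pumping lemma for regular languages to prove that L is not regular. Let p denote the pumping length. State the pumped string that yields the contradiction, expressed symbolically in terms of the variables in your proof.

a^{p+p!} b^{p+p!-2}

Suppose for contradiction that L is regular, and let p be the pumping length.
Choose w = a^p b^{p+p!-2}. Since p ≠ (p+p!-2)+2 = p+p!, w ∈ L; and |w| ≥ p.
Write w = xyz as guaranteed by the lemma, with |xy| ≤ p and |y| ≥ 1.
Because |xy| ≤ p and w begins with p copies of a, we have y = a^k with 1 ≤ k ≤ p.
Since 1 ≤ k ≤ p, k divides p!; set t = 1 + p!/k. Then xy^t z has p + (p!/k)·k = p + p! copies of a. Now the a-count is p+p! and (b-count)+2 = (p+p!-2)+2 = p+p!, so i ≠ j+2 fails. So xy^t z = a^{p+p!} b^{p+p!-2} ∉ L.
This contradicts the pumping lemma, so L is not regular.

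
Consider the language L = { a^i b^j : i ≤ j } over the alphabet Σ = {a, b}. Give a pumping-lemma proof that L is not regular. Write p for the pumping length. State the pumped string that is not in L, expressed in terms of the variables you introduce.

a^{p+k} b^p

Assume L is regular. Let p be the pumping length given by the pumping lemma.
Choose w = a^p b^p ∈ L, with |w| = 2p ≥ p.
By the pumping lemma, w = xyz with |xy| ≤ p and y is nonempty.
Because |xy| ≤ p and w begins with p copies of a, we have y = a^k with 1 ≤ k ≤ p.
Consider xy^2z = a^{p+k} b^p. Since k ≥ 1, the a-count p+k exceeds the b-count p, so i ≤ j fails; thus xy^2z ∉ L.
This contradicts the pumping lemma, so L is not regular.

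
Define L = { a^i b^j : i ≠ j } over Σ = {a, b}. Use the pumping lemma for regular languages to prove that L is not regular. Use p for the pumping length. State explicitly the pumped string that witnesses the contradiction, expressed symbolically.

a^{p+p!} b^{p+p!}

Toward a contradiction, assume L is regular with pumping length p.
Choose w = a^p b^{p+p!}. Since p ≠ p+p!, w ∈ L; and |w| ≥ p.
Write w = xyz as guaranteed by the lemma, with |xy| ≤ p and |y| ≥ 1.
The first p characters of w are a's, so xy (and hence y) consists only of a's. Write y = a^k, 1 ≤ k ≤ p.
Since 1 ≤ k ≤ p, k divides p!; set t = 1 + p!/k. Then xy^t z has p + (p!/k)·k = p + p! copies of a. Now the a-count equals the b-count, so i ≠ j fails. So xy^t z = a^{p+p!} b^{p+p!} ∉ L.
This contradicts the pumping lemma, so L is not regular.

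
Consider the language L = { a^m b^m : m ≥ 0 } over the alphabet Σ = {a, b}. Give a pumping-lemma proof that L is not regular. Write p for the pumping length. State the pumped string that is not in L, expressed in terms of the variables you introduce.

a^{p+k} b^p

Assume L is regular. Let p be the pumping length given by the pumping lemma.
Take w = a^p b^p. Then w ∈ L and |w| = 2p ≥ p.
The pumping lemma gives a decomposition w = xyz where |xy| ≤ p and y is nonempty.
Since the first p symbols of w are all a's and |xy| ≤ p, y lies entirely in the leading a-block: y = a^k for some k with 1 ≤ k ≤ p.
Pump with i = 2: xy^2z = a^{p+k} b^p. For this to lie in L we would need p = p+k, which forces k = 0. But k ≥ 1, so xy^2z ∉ L.
Contradiction. Therefore L is not regular.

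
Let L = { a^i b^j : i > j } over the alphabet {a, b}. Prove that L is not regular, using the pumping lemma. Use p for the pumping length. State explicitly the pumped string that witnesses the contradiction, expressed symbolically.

a^{p+1-k} b^p

Assume L is regular. Let p be the pumping length given by the pumping lemma.
Choose w = a^{p+1} b^p ∈ L, with |w| = 2p+1 ≥ p.
The pumping lemma gives a decomposition w = xyz where |xy| ≤ p and |y| > 0.
Since the first p symbols of w are all a's and |xy| ≤ p, y lies entirely in the leading a-block: y = a^k for some k with 1 ≤ k ≤ p.
Consider xy^0z = xz = a^{p+1-k} b^p. Since k ≥ 1, the a-count p+1-k is at most p, so i > j fails; thus xz ∉ L.
Contradiction. Therefore L is not regular.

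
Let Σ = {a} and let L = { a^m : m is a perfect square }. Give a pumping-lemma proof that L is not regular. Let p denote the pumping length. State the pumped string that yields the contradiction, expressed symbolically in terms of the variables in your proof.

Assume L is regular. Let p be the pumping length given by the pumping lemma.
Take w = a^{p²} ∈ L with |w| = p² ≥ p.
By the pumping lemma, w = xyz with |xy| ≤ p and y is nonempty.
Then y = a^k for some k with 1 ≤ k ≤ p.
Pump with i = 2: xy^2z = a^{p²+k}. Since 1 ≤ k ≤ p, p² < p²+k ≤ p²+p < (p+1)², so p²+k lies strictly between consecutive squares and is not a perfect square. So xy^2z ∉ L.
Contradiction. Therefore L is not regular.

a^{p²+k}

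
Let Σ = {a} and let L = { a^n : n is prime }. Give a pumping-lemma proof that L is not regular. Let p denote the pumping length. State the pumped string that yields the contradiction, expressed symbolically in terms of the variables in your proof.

Assume L is regular; let p be its pumping constant.
Let q be a prime with q ≥ p+2 (infinitely many primes exist), and take w = a^q ∈ L with |w| = q ≥ p.
The pumping lemma gives a decomposition w = xyz where |xy| ≤ p and |y| ≥ 1.
Then y = a^k for some k with 1 ≤ k ≤ p.
Since 1 ≤ k ≤ p, |xz| = q-k. Pump with i = q+1: |xy^{q+1}z| = (q-k)+(q+1)k = q+qk = q(1+k), which is composite (both factors ≥ 2). So xy^{q+1}z = a^{q(1+k)} ∉ L.
Contradiction. Therefore L is not regular.

a^{q(1+k)}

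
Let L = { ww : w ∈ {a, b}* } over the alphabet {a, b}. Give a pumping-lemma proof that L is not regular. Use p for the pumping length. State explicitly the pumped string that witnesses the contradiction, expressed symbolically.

Toward a contradiction, assume L is regular with pumping length p.
Take w = a^p b^p a^p b^p = uu where u = a^pb^p; then w ∈ L and |w| = 4p ≥ p.
Write w = xyz as guaranteed by the lemma, with |xy| ≤ p and |y| > 0.
Since the first p symbols of w are all a's and |xy| ≤ p, y lies entirely in the leading a-block: y = a^k for some k with 1 ≤ k ≤ p.
Pump with i = 2: xy^2z = a^{p+k} b^p a^p b^p, of length 4p+k. Suppose this equals vv. The string starts with a and ends with b, so v does too; thus the boundary between the two copies of v is a b→a transition. There is exactly one such transition, at position 2p+k, so |v| = 2p+k and |vv| = 4p+2k ≠ 4p+k since k ≥ 1. So xy^2z ∉ L.
This is a contradiction; hence L is not regular.

a^{p+k} b^p a^p b^p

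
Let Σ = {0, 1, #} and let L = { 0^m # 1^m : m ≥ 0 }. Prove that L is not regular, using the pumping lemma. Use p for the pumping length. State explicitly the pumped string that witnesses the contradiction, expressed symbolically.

0^{p+k} # 1^p

Suppose for contradiction that L is regular, and let p be the pumping length.
Take w = 0^p # 1^p ∈ L with |w| = 2p+1 ≥ p.
By the pumping lemma, w = xyz with |xy| ≤ p and |y| > 0.
Since the first p symbols of w are all 0's and |xy| ≤ p, y lies entirely in the leading 0-block: y = 0^k for some k with 1 ≤ k ≤ p.
Pump with i = 2: xy^2z = 0^{p+k} # 1^p, which would require p+k = p. But k ≥ 1, so xy^2z ∉ L.
This is a contradiction; hence L is not regular.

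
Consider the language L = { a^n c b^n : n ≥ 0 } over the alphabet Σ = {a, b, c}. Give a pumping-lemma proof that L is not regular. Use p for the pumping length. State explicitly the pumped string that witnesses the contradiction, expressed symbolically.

Suppose for contradiction that L is regular, and let p be the pumping length.
Take w = a^p c b^p ∈ L with |w| = 2p+1 ≥ p.
Write w = xyz as guaranteed by the lemma, with |xy| ≤ p and |y| ≥ 1.
The first p characters of w are a's, so xy (and hence y) consists only of a's. Write y = a^k, 1 ≤ k ≤ p.
Pump with i = 2: xy^2z = a^{p+k} c b^p, which would require p+k = p. But k ≥ 1, so xy^2z ∉ L.
Contradiction. Therefore L is not regular.

a^{p+k} c b^p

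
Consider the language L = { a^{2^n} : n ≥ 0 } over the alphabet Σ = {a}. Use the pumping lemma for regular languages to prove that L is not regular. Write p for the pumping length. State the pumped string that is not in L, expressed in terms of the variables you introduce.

Toward a contradiction, assume L is regular with pumping length p.
Take w = a^{2^p} ∈ L with |w| = 2^p ≥ p.
The pumping lemma gives a decomposition w = xyz where |xy| ≤ p and y is nonempty.
Then y = a^k for some k with 1 ≤ k ≤ p.
Pump with i = 2: xy^2z = a^{2^p+k}. Since 1 ≤ k ≤ p < 2^p, we have 2^p < 2^p+k < 2^{p+1}, so 2^p+k is not a power of 2. So xy^2z ∉ L.
This contradicts the pumping lemma, so L is not regular.

a^{2^p+k}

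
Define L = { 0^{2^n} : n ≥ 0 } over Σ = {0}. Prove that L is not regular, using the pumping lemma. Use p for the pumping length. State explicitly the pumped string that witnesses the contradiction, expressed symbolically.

0^{2^p+k}

Toward a contradiction, assume L is regular with pumping length p.
Take w = 0^{2^p} ∈ L with |w| = 2^p ≥ p.
By the pumping lemma, w = xyz with |xy| ≤ p and |y| > 0.
Then y = 0^k for some k with 1 ≤ k ≤ p.
Pump with i = 2: xy^2z = 0^{2^p+k}. Since 1 ≤ k ≤ p < 2^p, we have 2^p < 2^p+k < 2^{p+1}, so 2^p+k is not a power of 2. So xy^2z ∉ L.
This is a contradiction; hence L is not regular.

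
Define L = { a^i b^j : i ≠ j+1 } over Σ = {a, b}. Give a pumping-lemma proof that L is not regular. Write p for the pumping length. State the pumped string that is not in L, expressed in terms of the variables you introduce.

a^{p+p!} b^{p+p!-1}

Toward a contradiction, assume L is regular with pumping length p.
Choose w = a^p b^{p+p!-1}. Since p ≠ (p+p!-1)+1 = p+p!, w ∈ L; and |w| ≥ p.
The pumping lemma gives a decomposition w = xyz where |xy| ≤ p and y is nonempty.
Since the first p symbols of w are all a's and |xy| ≤ p, y lies entirely in the leading a-block: y = a^k for some k with 1 ≤ k ≤ p.
Since 1 ≤ k ≤ p, k divides p!; set t = 1 + p!/k. Then xy^t z has p + (p!/k)·k = p + p! copies of a. Now the a-count is p+p! and (b-count)+1 = (p+p!-1)+1 = p+p!, so i ≠ j+1 fails. So xy^t z = a^{p+p!} b^{p+p!-1} ∉ L.
This is a contradiction; hence L is not regular.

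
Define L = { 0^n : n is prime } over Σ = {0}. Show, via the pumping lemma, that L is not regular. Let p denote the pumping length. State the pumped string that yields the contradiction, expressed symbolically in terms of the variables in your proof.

0^{q(1+k)}

Assume L is regular; let p be its pumping constant.
Let q be a prime with q ≥ p+2 (infinitely many primes exist), and take w = 0^q ∈ L with |w| = q ≥ p.
By the pumping lemma, w = xyz with |xy| ≤ p and |y| ≥ 1.
Then y = 0^k for some k with 1 ≤ k ≤ p.
Since 1 ≤ k ≤ p, |xz| = q-k. Pump with i = q+1: |xy^{q+1}z| = (q-k)+(q+1)k = q+qk = q(1+k), which is composite (both factors ≥ 2). So xy^{q+1}z = 0^{q(1+k)} ∉ L.
This is a contradiction; hence L is not regular.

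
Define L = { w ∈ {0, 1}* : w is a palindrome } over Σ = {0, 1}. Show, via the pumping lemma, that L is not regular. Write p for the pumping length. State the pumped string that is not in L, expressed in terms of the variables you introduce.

Assume L is regular. Let p be the pumping length given by the pumping lemma.
Take w = 0^p 1 0^p, a palindrome of length 2p+1 ≥ p.
By the pumping lemma, w = xyz with |xy| ≤ p and y is nonempty.
Because |xy| ≤ p and w begins with p copies of 0, we have y = 0^k with 1 ≤ k ≤ p.
Pump with i = 2: xy^2z = 0^{p+k} 1 0^p. Its reverse is 0^p 1 0^{p+k}, which differs from xy^2z since k ≥ 1. So xy^2z is not a palindrome and xy^2z ∉ L.
This is a contradiction; hence L is not regular.

0^{p+k} 1 0^p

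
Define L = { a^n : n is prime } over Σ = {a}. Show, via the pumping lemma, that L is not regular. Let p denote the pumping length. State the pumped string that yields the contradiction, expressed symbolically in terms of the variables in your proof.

Assume L is regular; let p be its pumping constant.
Let q be a prime with q ≥ p+2 (infinitely many primes exist), and take w = a^q ∈ L with |w| = q ≥ p.
By the pumping lemma, w = xyz with |xy| ≤ p and y is nonempty.
Then y = a^k for some k with 1 ≤ k ≤ p.
Since 1 ≤ k ≤ p, |xz| = q-k. Pump with i = q+1: |xy^{q+1}z| = (q-k)+(q+1)k = q+qk = q(1+k), which is composite (both factors ≥ 2). So xy^{q+1}z = a^{q(1+k)} ∉ L.
This is a contradiction; hence L is not regular.

a^{q(1+k)}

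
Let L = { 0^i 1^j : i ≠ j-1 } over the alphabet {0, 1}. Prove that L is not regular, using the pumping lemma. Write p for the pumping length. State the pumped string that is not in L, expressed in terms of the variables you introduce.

Suppose for contradiction that L is regular, and let p be the pumping length.
Choose w = 0^p 1^{p+p!+1}. Since p ≠ (p+p!+1)-1 = p+p!, w ∈ L; and |w| ≥ p.
By the pumping lemma, w = xyz with |xy| ≤ p and y is nonempty.
The first p characters of w are 0's, so xy (and hence y) consists only of 0's. Write y = 0^k, 1 ≤ k ≤ p.
Since 1 ≤ k ≤ p, k divides p!; set t = 1 + p!/k. Then xy^t z has p + (p!/k)·k = p + p! copies of 0. Now the 0-count is p+p! and (1-count)-1 = (p+p!+1)-1 = p+p!, so i ≠ j-1 fails. So xy^t z = 0^{p+p!} 1^{p+p!+1} ∉ L.
This contradicts the pumping lemma, so L is not regular.

0^{p+p!} 1^{p+p!+1}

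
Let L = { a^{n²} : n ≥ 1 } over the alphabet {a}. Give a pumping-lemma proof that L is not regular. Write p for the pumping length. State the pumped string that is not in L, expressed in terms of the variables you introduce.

Assume L is regular. Let p be the pumping length given by the pumping lemma.
Take w = a^{p²} ∈ L with |w| = p² ≥ p.
Write w = xyz as guaranteed by the lemma, with |xy| ≤ p and |y| > 0.
Then y = a^k for some k with 1 ≤ k ≤ p.
Pump with i = 2: xy^2z = a^{p²+k}. Since 1 ≤ k ≤ p, p² < p²+k ≤ p²+p < (p+1)², so p²+k lies strictly between consecutive squares and is not a perfect square. So xy^2z ∉ L.
This is a contradiction; hence L is not regular.

a^{p²+k}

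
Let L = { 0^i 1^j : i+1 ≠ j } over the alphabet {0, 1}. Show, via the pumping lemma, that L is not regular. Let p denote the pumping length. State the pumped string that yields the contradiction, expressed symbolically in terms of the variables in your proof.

Toward a contradiction, assume L is regular with pumping length p.
Choose w = 0^p 1^{p+p!+1}. Since p ≠ (p+p!+1)-1 = p+p!, w ∈ L; and |w| ≥ p.
The pumping lemma gives a decomposition w = xyz where |xy| ≤ p and y is nonempty.
Because |xy| ≤ p and w begins with p copies of 0, we have y = 0^k with 1 ≤ k ≤ p.
Since 1 ≤ k ≤ p, k divides p!; set t = 1 + p!/k. Then xy^t z has p + (p!/k)·k = p + p! copies of 0. Now the 0-count is p+p! and (1-count)-1 = (p+p!+1)-1 = p+p!, so i+1 ≠ j fails. So xy^t z = 0^{p+p!} 1^{p+p!+1} ∉ L.
Contradiction. Therefore L is not regular.

0^{p+p!} 1^{p+p!+1}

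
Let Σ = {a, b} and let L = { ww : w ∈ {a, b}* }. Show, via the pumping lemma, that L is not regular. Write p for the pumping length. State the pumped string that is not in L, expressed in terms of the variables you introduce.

Suppose for contradiction that L is regular, and let p be the pumping length.
Take w = a^p b^p a^p b^p = uu where u = a^pb^p; then w ∈ L and |w| = 4p ≥ p.
Write w = xyz as guaranteed by the lemma, with |xy| ≤ p and |y| ≥ 1.
Because |xy| ≤ p and w begins with p copies of a, we have y = a^k with 1 ≤ k ≤ p.
Pump with i = 2: xy^2z = a^{p+k} b^p a^p b^p, of length 4p+k. Suppose this equals vv. The string starts with a and ends with b, so v does too; thus the boundary between the two copies of v is a b→a transition. There is exactly one such transition, at position 2p+k, so |v| = 2p+k and |vv| = 4p+2k ≠ 4p+k since k ≥ 1. So xy^2z ∉ L.
This is a contradiction; hence L is not regular.

a^{p+k} b^p a^p b^p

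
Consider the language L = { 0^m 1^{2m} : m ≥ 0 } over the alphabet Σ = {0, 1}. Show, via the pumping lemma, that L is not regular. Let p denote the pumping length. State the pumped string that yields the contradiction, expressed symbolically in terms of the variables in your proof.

Assume L is regular; let p be its pumping constant.
Take w = 0^p 1^{2p}. Then w ∈ L and |w| = 3p ≥ p.
The pumping lemma gives a decomposition w = xyz where |xy| ≤ p and |y| ≥ 1.
Since the first p symbols of w are all 0's and |xy| ≤ p, y lies entirely in the leading 0-block: y = 0^k for some k with 1 ≤ k ≤ p.
Pump with i = 2: xy^2z = 0^{p+k} 1^{2p}. For this to lie in L we would need 2p = 2(p+k), which forces k = 0. But k ≥ 1, so xy^2z ∉ L.
This contradicts the pumping lemma, so L is not regular.

0^{p+k} 1^{2p}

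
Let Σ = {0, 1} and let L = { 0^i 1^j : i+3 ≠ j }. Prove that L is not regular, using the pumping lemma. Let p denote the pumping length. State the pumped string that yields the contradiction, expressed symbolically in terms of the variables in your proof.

Toward a contradiction, assume L is regular with pumping length p.
Choose w = 0^p 1^{p+p!+3}. Since p ≠ (p+p!+3)-3 = p+p!, w ∈ L; and |w| ≥ p.
The pumping lemma gives a decomposition w = xyz where |xy| ≤ p and y is nonempty.
Since the first p symbols of w are all 0's and |xy| ≤ p, y lies entirely in the leading 0-block: y = 0^k for some k with 1 ≤ k ≤ p.
Since 1 ≤ k ≤ p, k divides p!; set t = 1 + p!/k. Then xy^t z has p + (p!/k)·k = p + p! copies of 0. Now the 0-count is p+p! and (1-count)-3 = (p+p!+3)-3 = p+p!, so i+3 ≠ j fails. So xy^t z = 0^{p+p!} 1^{p+p!+3} ∉ L.
This contradicts the pumping lemma, so L is not regular.

0^{p+p!} 1^{p+p!+3}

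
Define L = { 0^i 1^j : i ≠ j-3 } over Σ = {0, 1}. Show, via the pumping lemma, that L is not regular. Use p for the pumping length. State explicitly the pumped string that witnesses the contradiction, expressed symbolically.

Suppose for contradiction that L is regular, and let p be the pumping length.
Choose w = 0^p 1^{p+p!+3}. Since p ≠ (p+p!+3)-3 = p+p!, w ∈ L; and |w| ≥ p.
Write w = xyz as guaranteed by the lemma, with |xy| ≤ p and |y| ≥ 1.
Because |xy| ≤ p and w begins with p copies of 0, we have y = 0^k with 1 ≤ k ≤ p.
Since 1 ≤ k ≤ p, k divides p!; set t = 1 + p!/k. Then xy^t z has p + (p!/k)·k = p + p! copies of 0. Now the 0-count is p+p! and (1-count)-3 = (p+p!+3)-3 = p+p!, so i ≠ j-3 fails. So xy^t z = 0^{p+p!} 1^{p+p!+3} ∉ L.
This contradicts the pumping lemma, so L is not regular.

0^{p+p!} 1^{p+p!+3}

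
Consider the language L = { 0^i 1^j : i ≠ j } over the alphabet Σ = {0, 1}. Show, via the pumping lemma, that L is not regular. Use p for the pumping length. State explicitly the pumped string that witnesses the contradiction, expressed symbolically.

Assume L is regular. Let p be the pumping length given by the pumping lemma.
Choose w = 0^p 1^{p+p!}. Since p ≠ p+p!, w ∈ L; and |w| ≥ p.
By the pumping lemma, w = xyz with |xy| ≤ p and |y| ≥ 1.
Since the first p symbols of w are all 0's and |xy| ≤ p, y lies entirely in the leading 0-block: y = 0^k for some k with 1 ≤ k ≤ p.
Since 1 ≤ k ≤ p, k divides p!; set t = 1 + p!/k. Then xy^t z has p + (p!/k)·k = p + p! copies of 0. Now the 0-count equals the 1-count, so i ≠ j fails. So xy^t z = 0^{p+p!} 1^{p+p!} ∉ L.
Contradiction. Therefore L is not regular.

0^{p+p!} 1^{p+p!}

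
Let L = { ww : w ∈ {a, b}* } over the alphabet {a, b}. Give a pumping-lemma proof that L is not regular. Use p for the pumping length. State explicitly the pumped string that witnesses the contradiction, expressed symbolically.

a^{p+k} b^p a^p b^p

Suppose for contradiction that L is regular, and let p be the pumping length.
Take w = a^p b^p a^p b^p = uu where u = a^pb^p; then w ∈ L and |w| = 4p ≥ p.
By the pumping lemma, w = xyz with |xy| ≤ p and y is nonempty.
Because |xy| ≤ p and w begins with p copies of a, we have y = a^k with 1 ≤ k ≤ p.
Pump with i = 2: xy^2z = a^{p+k} b^p a^p b^p, of length 4p+k. Suppose this equals vv. The string starts with a and ends with b, so v does too; thus the boundary between the two copies of v is a b→a transition. There is exactly one such transition, at position 2p+k, so |v| = 2p+k and |vv| = 4p+2k ≠ 4p+k since k ≥ 1. So xy^2z ∉ L.
Contradiction. Therefore L is not regular.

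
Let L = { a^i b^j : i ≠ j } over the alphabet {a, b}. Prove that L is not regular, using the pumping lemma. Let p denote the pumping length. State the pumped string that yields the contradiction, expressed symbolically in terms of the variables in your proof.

a^{p+p!} b^{p+p!}

Assume L is regular; let p be its pumping constant.
Choose w = a^p b^{p+p!}. Since p ≠ p+p!, w ∈ L; and |w| ≥ p.
The pumping lemma gives a decomposition w = xyz where |xy| ≤ p and |y| ≥ 1.
Because |xy| ≤ p and w begins with p copies of a, we have y = a^k with 1 ≤ k ≤ p.
Since 1 ≤ k ≤ p, k divides p!; set t = 1 + p!/k. Then xy^t z has p + (p!/k)·k = p + p! copies of a. Now the a-count equals the b-count, so i ≠ j fails. So xy^t z = a^{p+p!} b^{p+p!} ∉ L.
This contradicts the pumping lemma, so L is not regular.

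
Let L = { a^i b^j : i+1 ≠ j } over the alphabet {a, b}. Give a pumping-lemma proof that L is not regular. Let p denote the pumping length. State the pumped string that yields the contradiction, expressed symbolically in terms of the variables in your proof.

Toward a contradiction, assume L is regular with pumping length p.
Choose w = a^p b^{p+p!+1}. Since p ≠ (p+p!+1)-1 = p+p!, w ∈ L; and |w| ≥ p.
Write w = xyz as guaranteed by the lemma, with |xy| ≤ p and y is nonempty.
The first p characters of w are a's, so xy (and hence y) consists only of a's. Write y = a^k, 1 ≤ k ≤ p.
Since 1 ≤ k ≤ p, k divides p!; set t = 1 + p!/k. Then xy^t z has p + (p!/k)·k = p + p! copies of a. Now the a-count is p+p! and (b-count)-1 = (p+p!+1)-1 = p+p!, so i+1 ≠ j fails. So xy^t z = a^{p+p!} b^{p+p!+1} ∉ L.
Contradiction. Therefore L is not regular.

a^{p+p!} b^{p+p!+1}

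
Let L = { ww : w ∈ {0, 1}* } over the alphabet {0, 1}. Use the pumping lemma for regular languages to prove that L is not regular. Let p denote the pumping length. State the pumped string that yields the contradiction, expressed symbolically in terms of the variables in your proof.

Assume L is regular; let p be its pumping constant.
Take w = 0^p 1^p 0^p 1^p = uu where u = 0^p1^p; then w ∈ L and |w| = 4p ≥ p.
Write w = xyz as guaranteed by the lemma, with |xy| ≤ p and y is nonempty.
The first p characters of w are 0's, so xy (and hence y) consists only of 0's. Write y = 0^k, 1 ≤ k ≤ p.
Pump with i = 2: xy^2z = 0^{p+k} 1^p 0^p 1^p, of length 4p+k. Suppose this equals vv. The string starts with 0 and ends with 1, so v does too; thus the boundary between the two copies of v is a 1→0 transition. There is exactly one such transition, at position 2p+k, so |v| = 2p+k and |vv| = 4p+2k ≠ 4p+k since k ≥ 1. So xy^2z ∉ L.
This contradicts the pumping lemma, so L is not regular.

0^{p+k} 1^p 0^p 1^p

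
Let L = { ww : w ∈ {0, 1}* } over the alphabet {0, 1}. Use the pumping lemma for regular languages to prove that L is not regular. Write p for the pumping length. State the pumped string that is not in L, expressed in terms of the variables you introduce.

0^{p+k} 1^p 0^p 1^p

Assume L is regular; let p be its pumping constant.
Take w = 0^p 1^p 0^p 1^p = uu where u = 0^p1^p; then w ∈ L and |w| = 4p ≥ p.
Write w = xyz as guaranteed by the lemma, with |xy| ≤ p and y is nonempty.
Because |xy| ≤ p and w begins with p copies of 0, we have y = 0^k with 1 ≤ k ≤ p.
Pump with i = 2: xy^2z = 0^{p+k} 1^p 0^p 1^p, of length 4p+k. Suppose this equals vv. The string starts with 0 and ends with 1, so v does too; thus the boundary between the two copies of v is a 1→0 transition. There is exactly one such transition, at position 2p+k, so |v| = 2p+k and |vv| = 4p+2k ≠ 4p+k since k ≥ 1. So xy^2z ∉ L.
Contradiction. Therefore L is not regular.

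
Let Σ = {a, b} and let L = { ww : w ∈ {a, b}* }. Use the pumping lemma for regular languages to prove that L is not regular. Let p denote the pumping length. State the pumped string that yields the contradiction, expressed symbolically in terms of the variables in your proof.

Suppose for contradiction that L is regular, and let p be the pumping length.
Take w = a^p b^p a^p b^p = uu where u = a^pb^p; then w ∈ L and |w| = 4p ≥ p.
The pumping lemma gives a decomposition w = xyz where |xy| ≤ p and |y| > 0.
Because |xy| ≤ p and w begins with p copies of a, we have y = a^k with 1 ≤ k ≤ p.
Pump with i = 2: xy^2z = a^{p+k} b^p a^p b^p, of length 4p+k. Suppose this equals vv. The string starts with a and ends with b, so v does too; thus the boundary between the two copies of v is a b→a transition. There is exactly one such transition, at position 2p+k, so |v| = 2p+k and |vv| = 4p+2k ≠ 4p+k since k ≥ 1. So xy^2z ∉ L.
This is a contradiction; hence L is not regular.

a^{p+k} b^p a^p b^p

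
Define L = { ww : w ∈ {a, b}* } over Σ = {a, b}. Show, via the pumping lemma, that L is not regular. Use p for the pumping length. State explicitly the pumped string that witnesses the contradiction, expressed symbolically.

Assume L is regular; let p be its pumping constant.
Take w = a^p b^p a^p b^p = uu where u = a^pb^p; then w ∈ L and |w| = 4p ≥ p.
The pumping lemma gives a decomposition w = xyz where |xy| ≤ p and y is nonempty.
Because |xy| ≤ p and w begins with p copies of a, we have y = a^k with 1 ≤ k ≤ p.
Pump with i = 2: xy^2z = a^{p+k} b^p a^p b^p, of length 4p+k. Suppose this equals vv. The string starts with a and ends with b, so v does too; thus the boundary between the two copies of v is a b→a transition. There is exactly one such transition, at position 2p+k, so |v| = 2p+k and |vv| = 4p+2k ≠ 4p+k since k ≥ 1. So xy^2z ∉ L.
This contradicts the pumping lemma, so L is not regular.

a^{p+k} b^p a^p b^p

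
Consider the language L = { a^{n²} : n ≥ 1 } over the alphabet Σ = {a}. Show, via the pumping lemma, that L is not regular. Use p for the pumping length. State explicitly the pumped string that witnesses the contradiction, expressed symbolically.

Assume L is regular; let p be its pumping constant.
Take w = a^{p²} ∈ L with |w| = p² ≥ p.
The pumping lemma gives a decomposition w = xyz where |xy| ≤ p and |y| ≥ 1.
Then y = a^k for some k with 1 ≤ k ≤ p.
Pump with i = 2: xy^2z = a^{p²+k}. Since 1 ≤ k ≤ p, p² < p²+k ≤ p²+p < (p+1)², so p²+k lies strictly between consecutive squares and is not a perfect square. So xy^2z ∉ L.
Contradiction. Therefore L is not regular.

a^{p²+k}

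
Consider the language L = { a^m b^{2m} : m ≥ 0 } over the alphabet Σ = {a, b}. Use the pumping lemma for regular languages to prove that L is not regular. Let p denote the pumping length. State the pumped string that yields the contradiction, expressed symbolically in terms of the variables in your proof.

a^{p+k} b^{2p}

Toward a contradiction, assume L is regular with pumping length p.
Take w = a^p b^{2p}. Then w ∈ L and |w| = 3p ≥ p.
Write w = xyz as guaranteed by the lemma, with |xy| ≤ p and y is nonempty.
Since the first p symbols of w are all a's and |xy| ≤ p, y lies entirely in the leading a-block: y = a^k for some k with 1 ≤ k ≤ p.
Pump with i = 2: xy^2z = a^{p+k} b^{2p}. For this to lie in L we would need 2p = 2(p+k), which forces k = 0. But k ≥ 1, so xy^2z ∉ L.
This contradicts the pumping lemma, so L is not regular.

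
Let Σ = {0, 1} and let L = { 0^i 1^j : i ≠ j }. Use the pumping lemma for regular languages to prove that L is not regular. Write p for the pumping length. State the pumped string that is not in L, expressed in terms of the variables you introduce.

0^{p+p!} 1^{p+p!}

Assume L is regular. Let p be the pumping length given by the pumping lemma.
Choose w = 0^p 1^{p+p!}. Since p ≠ p+p!, w ∈ L; and |w| ≥ p.
By the pumping lemma, w = xyz with |xy| ≤ p and y is nonempty.
Because |xy| ≤ p and w begins with p copies of 0, we have y = 0^k with 1 ≤ k ≤ p.
Since 1 ≤ k ≤ p, k divides p!; set t = 1 + p!/k. Then xy^t z has p + (p!/k)·k = p + p! copies of 0. Now the 0-count equals the 1-count, so i ≠ j fails. So xy^t z = 0^{p+p!} 1^{p+p!} ∉ L.
This is a contradiction; hence L is not regular.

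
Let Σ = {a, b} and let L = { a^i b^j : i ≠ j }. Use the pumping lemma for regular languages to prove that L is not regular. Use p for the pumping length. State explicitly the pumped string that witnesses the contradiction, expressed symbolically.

Assume L is regular. Let p be the pumping length given by the pumping lemma.
Choose w = a^p b^{p+p!}. Since p ≠ p+p!, w ∈ L; and |w| ≥ p.
Write w = xyz as guaranteed by the lemma, with |xy| ≤ p and y is nonempty.
Because |xy| ≤ p and w begins with p copies of a, we have y = a^k with 1 ≤ k ≤ p.
Since 1 ≤ k ≤ p, k divides p!; set t = 1 + p!/k. Then xy^t z has p + (p!/k)·k = p + p! copies of a. Now the a-count equals the b-count, so i ≠ j fails. So xy^t z = a^{p+p!} b^{p+p!} ∉ L.
This is a contradiction; hence L is not regular.

a^{p+p!} b^{p+p!}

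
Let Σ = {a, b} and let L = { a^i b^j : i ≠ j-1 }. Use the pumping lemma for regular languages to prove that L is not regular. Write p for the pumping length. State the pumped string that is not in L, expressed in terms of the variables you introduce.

a^{p+p!} b^{p+p!+1}

Suppose for contradiction that L is regular, and let p be the pumping length.
Choose w = a^p b^{p+p!+1}. Since p ≠ (p+p!+1)-1 = p+p!, w ∈ L; and |w| ≥ p.
The pumping lemma gives a decomposition w = xyz where |xy| ≤ p and y is nonempty.
The first p characters of w are a's, so xy (and hence y) consists only of a's. Write y = a^k, 1 ≤ k ≤ p.
Since 1 ≤ k ≤ p, k divides p!; set t = 1 + p!/k. Then xy^t z has p + (p!/k)·k = p + p! copies of a. Now the a-count is p+p! and (b-count)-1 = (p+p!+1)-1 = p+p!, so i ≠ j-1 fails. So xy^t z = a^{p+p!} b^{p+p!+1} ∉ L.
This is a contradiction; hence L is not regular.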